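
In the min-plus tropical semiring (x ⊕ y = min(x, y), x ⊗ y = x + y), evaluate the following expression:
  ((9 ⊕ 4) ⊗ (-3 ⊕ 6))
((9 ⊕ 4) ⊗ (-3 ⊕ 6)) = 1

Expand innermost to outermost. Recall ⊕ takes the minimum of its arguments and ⊗ takes their sum. Working out the expression ((9 ⊕ 4) ⊗ (-3 ⊕ 6)) gives 1.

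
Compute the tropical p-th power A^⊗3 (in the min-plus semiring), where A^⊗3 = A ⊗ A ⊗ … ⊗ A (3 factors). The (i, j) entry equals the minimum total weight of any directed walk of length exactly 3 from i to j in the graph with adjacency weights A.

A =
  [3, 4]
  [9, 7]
A^⊗3 =
  [9, 10]
  [15, 16]

Each entry (A^⊗3)_ij equals the minimum over all length-3 walks i = v_0 → v_1 → … → v_3 = j of Σ_t A[v_t][v_{t+1}]. For example, for (i, j) = (0, 1) we minimise over 4 possible intermediate vertex sequences; the minimum is 10, attained along the walk 0 → 0 → 0 → 1.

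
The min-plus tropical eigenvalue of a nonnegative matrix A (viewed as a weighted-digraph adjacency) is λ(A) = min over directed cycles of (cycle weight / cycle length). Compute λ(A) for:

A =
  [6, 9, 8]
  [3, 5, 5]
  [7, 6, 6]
λ(A) = 5

Enumerate directed cycles and compute their means (weight / length). Sample:
  cycle 0 → 0: weight = 6, length = 1, mean = 6/1 ≈ 6.000
  cycle 1 → 1: weight = 5, length = 1, mean = 5/1 ≈ 5.000
  cycle 2 → 2: weight = 6, length = 1, mean = 6/1 ≈ 6.000
  cycle 0 → 1 → 0: weight = 12, length = 2, mean = 12/2 ≈ 6.000
  cycle 0 → 2 → 0: weight = 15, length = 2, mean = 15/2 ≈ 7.500
  cycle 1 → 0 → 1: weight = 12, length = 2, mean = 12/2 ≈ 6.000
Minimum mean = 5.000, attained e.g. along the cycle 1 → 1 with weight 5 and length 1. So λ(A) = 5/1 = 5.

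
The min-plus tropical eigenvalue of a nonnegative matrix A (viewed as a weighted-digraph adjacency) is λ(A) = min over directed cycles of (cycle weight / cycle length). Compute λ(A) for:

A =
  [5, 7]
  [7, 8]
λ(A) = 5

Enumerate directed cycles and compute their means (weight / length). Sample:
  cycle 0 → 0: weight = 5, length = 1, mean = 5/1 ≈ 5.000
  cycle 1 → 1: weight = 8, length = 1, mean = 8/1 ≈ 8.000
  cycle 0 → 1 → 0: weight = 14, length = 2, mean = 14/2 ≈ 7.000
  cycle 1 → 0 → 1: weight = 14, length = 2, mean = 14/2 ≈ 7.000
Minimum mean = 5.000, attained e.g. along the cycle 0 → 0 with weight 5 and length 1. So λ(A) = 5/1 = 5.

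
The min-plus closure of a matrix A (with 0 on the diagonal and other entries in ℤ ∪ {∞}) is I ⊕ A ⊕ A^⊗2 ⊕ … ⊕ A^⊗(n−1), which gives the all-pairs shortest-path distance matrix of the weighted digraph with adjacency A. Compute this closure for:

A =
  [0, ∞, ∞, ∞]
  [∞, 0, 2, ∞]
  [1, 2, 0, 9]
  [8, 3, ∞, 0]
Closure =
  [0, ∞, ∞, ∞]
  [3, 0, 2, 11]
  [1, 2, 0, 9]
  [6, 3, 5, 0]

This is the Floyd-Warshall all-pairs shortest-path computation. For each intermediate vertex k = 0, 1, …, 3, update dist[i][j] ← min(dist[i][j], dist[i][k] + dist[k][j]). The final matrix gives, for each (i, j), the minimum total weight of any directed path from i to j (possibly empty when i = j).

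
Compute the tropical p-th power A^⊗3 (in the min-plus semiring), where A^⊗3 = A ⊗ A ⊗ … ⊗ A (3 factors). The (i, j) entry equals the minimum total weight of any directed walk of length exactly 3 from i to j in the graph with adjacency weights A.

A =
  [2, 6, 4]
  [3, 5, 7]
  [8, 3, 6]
A^⊗3 =
  [6, 9, 8]
  [7, 10, 9]
  [8, 12, 10]

Each entry (A^⊗3)_ij equals the minimum over all length-3 walks i = v_0 → v_1 → … → v_3 = j of Σ_t A[v_t][v_{t+1}]. For example, for (i, j) = (0, 2) we minimise over 9 possible intermediate vertex sequences; the minimum is 8, attained along the walk 0 → 0 → 0 → 2.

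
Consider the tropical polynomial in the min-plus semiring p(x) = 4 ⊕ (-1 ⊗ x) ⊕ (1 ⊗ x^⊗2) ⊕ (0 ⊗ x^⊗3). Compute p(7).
p(7) = 4

A tropical monomial a ⊗ x^⊗i evaluates to a + i · x. Evaluating each term at x = 7:
  Term 0 contributes 4 + 0 · 7 = 4
  Term 1 contributes -1 + 1 · 7 = 6
  Term 2 contributes 1 + 2 · 7 = 15
  Term 3 contributes 0 + 3 · 7 = 21
p(7) = ⊕ of these = min[4, 6, 15, 21] = 4.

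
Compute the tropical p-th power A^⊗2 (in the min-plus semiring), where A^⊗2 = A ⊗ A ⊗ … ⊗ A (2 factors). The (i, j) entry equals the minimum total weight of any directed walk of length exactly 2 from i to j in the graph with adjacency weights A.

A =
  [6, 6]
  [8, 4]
A^⊗2 =
  [12, 10]
  [12, 8]

Each entry (A^⊗2)_ij equals the minimum over all length-2 walks i = v_0 → v_1 → … → v_2 = j of Σ_t A[v_t][v_{t+1}]. For example, for (i, j) = (0, 1) we minimise over 2 possible intermediate vertex sequences; the minimum is 10, attained along the walk 0 → 1 → 1.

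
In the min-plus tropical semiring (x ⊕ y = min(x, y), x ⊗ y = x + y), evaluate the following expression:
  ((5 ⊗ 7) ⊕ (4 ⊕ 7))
((5 ⊗ 7) ⊕ (4 ⊕ 7)) = 4

Expand innermost to outermost. Recall ⊕ takes the minimum of its arguments and ⊗ takes their sum. Working out the expression ((5 ⊗ 7) ⊕ (4 ⊕ 7)) gives 4.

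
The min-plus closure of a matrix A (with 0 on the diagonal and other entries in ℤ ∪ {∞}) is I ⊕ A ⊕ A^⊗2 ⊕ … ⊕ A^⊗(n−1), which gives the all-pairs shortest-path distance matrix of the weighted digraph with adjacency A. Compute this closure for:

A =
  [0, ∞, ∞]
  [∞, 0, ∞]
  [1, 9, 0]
Closure =
  [0, ∞, ∞]
  [∞, 0, ∞]
  [1, 9, 0]

This is the Floyd-Warshall all-pairs shortest-path computation. For each intermediate vertex k = 0, 1, …, 2, update dist[i][j] ← min(dist[i][j], dist[i][k] + dist[k][j]). The final matrix gives, for each (i, j), the minimum total weight of any directed path from i to j (possibly empty when i = j).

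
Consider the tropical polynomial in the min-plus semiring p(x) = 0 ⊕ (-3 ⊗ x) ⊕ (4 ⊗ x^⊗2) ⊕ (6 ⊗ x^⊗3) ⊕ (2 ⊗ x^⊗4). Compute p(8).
p(8) = 0

A tropical monomial a ⊗ x^⊗i evaluates to a + i · x. Evaluating each term at x = 8:
  Term 0 contributes 0 + 0 · 8 = 0
  Term 1 contributes -3 + 1 · 8 = 5
  Term 2 contributes 4 + 2 · 8 = 20
  Term 3 contributes 6 + 3 · 8 = 30
  Term 4 contributes 2 + 4 · 8 = 34
p(8) = ⊕ of these = min[0, 5, 20, 30, 34] = 0.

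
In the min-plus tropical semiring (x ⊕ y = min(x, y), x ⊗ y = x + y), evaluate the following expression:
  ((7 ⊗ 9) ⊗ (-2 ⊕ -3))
((7 ⊗ 9) ⊗ (-2 ⊕ -3)) = 13

Expand innermost to outermost. Recall ⊕ takes the minimum of its arguments and ⊗ takes their sum. Working out the expression ((7 ⊗ 9) ⊗ (-2 ⊕ -3)) gives 13.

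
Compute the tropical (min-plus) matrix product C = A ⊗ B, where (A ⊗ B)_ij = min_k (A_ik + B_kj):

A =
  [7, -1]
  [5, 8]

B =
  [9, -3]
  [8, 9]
A ⊗ B =
  [7, 4]
  [14, 2]

Apply the min-plus product entry-by-entry:
  C[0][0] = min over k of (A[0][0] + B[0][0] = 7 + 9 = 16, A[0][1] + B[1][0] = -1 + 8 = 7) = 7 (attained at k = 1)
  C[0][1] = min over k of (A[0][0] + B[0][1] = 7 + -3 = 4, A[0][1] + B[1][1] = -1 + 9 = 8) = 4 (attained at k = 0)
  C[1][0] = min over k of (A[1][0] + B[0][0] = 5 + 9 = 14, A[1][1] + B[1][0] = 8 + 8 = 16) = 14 (attained at k = 0)
  C[1][1] = min over k of (A[1][0] + B[0][1] = 5 + -3 = 2, A[1][1] + B[1][1] = 8 + 9 = 17) = 2 (attained at k = 0)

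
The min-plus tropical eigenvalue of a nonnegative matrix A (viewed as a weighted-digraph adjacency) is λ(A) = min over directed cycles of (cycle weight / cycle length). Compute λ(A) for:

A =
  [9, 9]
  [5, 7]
λ(A) = 7

Enumerate directed cycles and compute their means (weight / length). Sample:
  cycle 0 → 0: weight = 9, length = 1, mean = 9/1 ≈ 9.000
  cycle 1 → 1: weight = 7, length = 1, mean = 7/1 ≈ 7.000
  cycle 0 → 1 → 0: weight = 14, length = 2, mean = 14/2 ≈ 7.000
  cycle 1 → 0 → 1: weight = 14, length = 2, mean = 14/2 ≈ 7.000
Minimum mean = 7.000, attained e.g. along the cycle 1 → 1 with weight 7 and length 1. So λ(A) = 7/1 = 7.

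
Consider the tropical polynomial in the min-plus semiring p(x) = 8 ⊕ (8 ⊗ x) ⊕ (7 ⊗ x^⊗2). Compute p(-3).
p(-3) = 1

A tropical monomial a ⊗ x^⊗i evaluates to a + i · x. Evaluating each term at x = -3:
  Term 0 contributes 8 + 0 · -3 = 8
  Term 1 contributes 8 + 1 · -3 = 5
  Term 2 contributes 7 + 2 · -3 = 1
p(-3) = ⊕ of these = min[8, 5, 1] = 1.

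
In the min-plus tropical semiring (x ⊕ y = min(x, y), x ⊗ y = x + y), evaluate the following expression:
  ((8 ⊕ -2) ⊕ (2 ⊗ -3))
((8 ⊕ -2) ⊕ (2 ⊗ -3)) = -2

Expand innermost to outermost. Recall ⊕ takes the minimum of its arguments and ⊗ takes their sum. Working out the expression ((8 ⊕ -2) ⊕ (2 ⊗ -3)) gives -2.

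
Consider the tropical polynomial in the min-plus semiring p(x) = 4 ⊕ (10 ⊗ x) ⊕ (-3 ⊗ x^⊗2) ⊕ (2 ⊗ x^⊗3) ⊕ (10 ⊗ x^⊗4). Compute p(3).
p(3) = 3

A tropical monomial a ⊗ x^⊗i evaluates to a + i · x. Evaluating each term at x = 3:
  Term 0 contributes 4 + 0 · 3 = 4
  Term 1 contributes 10 + 1 · 3 = 13
  Term 2 contributes -3 + 2 · 3 = 3
  Term 3 contributes 2 + 3 · 3 = 11
  Term 4 contributes 10 + 4 · 3 = 22
p(3) = ⊕ of these = min[4, 13, 3, 11, 22] = 3.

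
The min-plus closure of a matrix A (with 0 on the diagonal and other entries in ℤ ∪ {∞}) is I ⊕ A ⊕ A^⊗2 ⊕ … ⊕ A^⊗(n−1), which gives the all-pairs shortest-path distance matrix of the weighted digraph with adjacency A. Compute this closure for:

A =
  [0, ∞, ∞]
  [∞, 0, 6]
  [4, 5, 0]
Closure =
  [0, ∞, ∞]
  [10, 0, 6]
  [4, 5, 0]

This is the Floyd-Warshall all-pairs shortest-path computation. For each intermediate vertex k = 0, 1, …, 2, update dist[i][j] ← min(dist[i][j], dist[i][k] + dist[k][j]). The final matrix gives, for each (i, j), the minimum total weight of any directed path from i to j (possibly empty when i = j).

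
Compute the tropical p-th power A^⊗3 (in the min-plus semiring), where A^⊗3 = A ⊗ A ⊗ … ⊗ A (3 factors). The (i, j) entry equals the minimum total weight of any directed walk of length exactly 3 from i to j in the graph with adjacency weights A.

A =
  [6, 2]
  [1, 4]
A^⊗3 =
  [7, 5]
  [4, 7]

Each entry (A^⊗3)_ij equals the minimum over all length-3 walks i = v_0 → v_1 → … → v_3 = j of Σ_t A[v_t][v_{t+1}]. For example, for (i, j) = (0, 1) we minimise over 4 possible intermediate vertex sequences; the minimum is 5, attained along the walk 0 → 1 → 0 → 1.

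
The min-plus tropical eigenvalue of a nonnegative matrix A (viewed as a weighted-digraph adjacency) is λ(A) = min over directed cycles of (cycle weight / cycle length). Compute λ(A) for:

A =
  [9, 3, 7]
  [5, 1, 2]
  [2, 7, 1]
λ(A) = 1

Enumerate directed cycles and compute their means (weight / length). Sample:
  cycle 0 → 0: weight = 9, length = 1, mean = 9/1 ≈ 9.000
  cycle 1 → 1: weight = 1, length = 1, mean = 1/1 ≈ 1.000
  cycle 2 → 2: weight = 1, length = 1, mean = 1/1 ≈ 1.000
  cycle 0 → 1 → 0: weight = 8, length = 2, mean = 8/2 ≈ 4.000
  cycle 0 → 2 → 0: weight = 9, length = 2, mean = 9/2 ≈ 4.500
  cycle 1 → 0 → 1: weight = 8, length = 2, mean = 8/2 ≈ 4.000
Minimum mean = 1.000, attained e.g. along the cycle 1 → 1 with weight 1 and length 1. So λ(A) = 1/1 = 1.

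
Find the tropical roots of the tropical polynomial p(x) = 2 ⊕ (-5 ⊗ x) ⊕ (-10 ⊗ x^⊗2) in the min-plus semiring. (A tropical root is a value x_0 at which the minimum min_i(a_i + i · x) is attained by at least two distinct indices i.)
Roots: {5, 7}

Each tropical root is a break point of the lower envelope of the lines y = a_i + i · x (there are 3 lines, with slopes 0, 1, ..., 2). Only the lines that attain the minimum somewhere contribute to roots; other lines are dominated. Here the surviving (envelope) indices are i = 2, i = 1, i = 0.
Intersections between consecutive envelope lines give the roots: for adjacent envelope indices i < j the intersection is x = (a_i − a_j) / (j − i). Reading off the sorted break points: {5, 7}.
Verification: at each break x_0, at least two indices attain the minimum of min_i(a_i + i · x_0).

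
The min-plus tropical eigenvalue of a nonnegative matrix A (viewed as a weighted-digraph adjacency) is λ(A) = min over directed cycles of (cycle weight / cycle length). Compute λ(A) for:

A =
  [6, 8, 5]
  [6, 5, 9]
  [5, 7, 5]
λ(A) = 5

Enumerate directed cycles and compute their means (weight / length). Sample:
  cycle 0 → 0: weight = 6, length = 1, mean = 6/1 ≈ 6.000
  cycle 1 → 1: weight = 5, length = 1, mean = 5/1 ≈ 5.000
  cycle 2 → 2: weight = 5, length = 1, mean = 5/1 ≈ 5.000
  cycle 0 → 1 → 0: weight = 14, length = 2, mean = 14/2 ≈ 7.000
  cycle 0 → 2 → 0: weight = 10, length = 2, mean = 10/2 ≈ 5.000
  cycle 1 → 0 → 1: weight = 14, length = 2, mean = 14/2 ≈ 7.000
Minimum mean = 5.000, attained e.g. along the cycle 1 → 1 with weight 5 and length 1. So λ(A) = 5/1 = 5.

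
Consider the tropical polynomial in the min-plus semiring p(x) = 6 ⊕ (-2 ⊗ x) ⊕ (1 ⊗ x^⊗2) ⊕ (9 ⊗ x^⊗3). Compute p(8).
p(8) = 6

A tropical monomial a ⊗ x^⊗i evaluates to a + i · x. Evaluating each term at x = 8:
  Term 0 contributes 6 + 0 · 8 = 6
  Term 1 contributes -2 + 1 · 8 = 6
  Term 2 contributes 1 + 2 · 8 = 17
  Term 3 contributes 9 + 3 · 8 = 33
p(8) = ⊕ of these = min[6, 6, 17, 33] = 6.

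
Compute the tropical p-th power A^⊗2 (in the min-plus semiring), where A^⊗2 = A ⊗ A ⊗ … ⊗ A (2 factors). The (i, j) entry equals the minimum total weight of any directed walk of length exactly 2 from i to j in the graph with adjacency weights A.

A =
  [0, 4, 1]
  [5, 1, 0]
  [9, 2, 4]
A^⊗2 =
  [0, 3, 1]
  [5, 2, 1]
  [7, 3, 2]

Each entry (A^⊗2)_ij equals the minimum over all length-2 walks i = v_0 → v_1 → … → v_2 = j of Σ_t A[v_t][v_{t+1}]. For example, for (i, j) = (0, 2) we minimise over 3 possible intermediate vertex sequences; the minimum is 1, attained along the walk 0 → 0 → 2.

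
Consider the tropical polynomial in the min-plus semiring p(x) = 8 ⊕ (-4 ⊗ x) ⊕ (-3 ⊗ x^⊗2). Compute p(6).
p(6) = 2

A tropical monomial a ⊗ x^⊗i evaluates to a + i · x. Evaluating each term at x = 6:
  Term 0 contributes 8 + 0 · 6 = 8
  Term 1 contributes -4 + 1 · 6 = 2
  Term 2 contributes -3 + 2 · 6 = 9
p(6) = ⊕ of these = min[8, 2, 9] = 2.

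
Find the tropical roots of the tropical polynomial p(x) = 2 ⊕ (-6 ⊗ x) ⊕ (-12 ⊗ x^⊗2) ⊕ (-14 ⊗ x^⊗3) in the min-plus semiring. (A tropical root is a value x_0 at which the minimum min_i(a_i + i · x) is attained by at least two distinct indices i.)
Roots: {2, 6, 8}

Each tropical root is a break point of the lower envelope of the lines y = a_i + i · x (there are 4 lines, with slopes 0, 1, ..., 3). Only the lines that attain the minimum somewhere contribute to roots; other lines are dominated. Here the surviving (envelope) indices are i = 3, i = 2, i = 1, i = 0.
Intersections between consecutive envelope lines give the roots: for adjacent envelope indices i < j the intersection is x = (a_i − a_j) / (j − i). Reading off the sorted break points: {2, 6, 8}.
Verification: at each break x_0, at least two indices attain the minimum of min_i(a_i + i · x_0).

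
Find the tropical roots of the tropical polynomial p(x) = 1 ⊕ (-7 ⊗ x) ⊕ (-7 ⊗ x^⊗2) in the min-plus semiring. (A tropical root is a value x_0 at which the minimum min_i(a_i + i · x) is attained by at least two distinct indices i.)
Roots: {0, 8}

Each tropical root is a break point of the lower envelope of the lines y = a_i + i · x (there are 3 lines, with slopes 0, 1, ..., 2). Only the lines that attain the minimum somewhere contribute to roots; other lines are dominated. Here the surviving (envelope) indices are i = 2, i = 1, i = 0.
Intersections between consecutive envelope lines give the roots: for adjacent envelope indices i < j the intersection is x = (a_i − a_j) / (j − i). Reading off the sorted break points: {0, 8}.
Verification: at each break x_0, at least two indices attain the minimum of min_i(a_i + i · x_0).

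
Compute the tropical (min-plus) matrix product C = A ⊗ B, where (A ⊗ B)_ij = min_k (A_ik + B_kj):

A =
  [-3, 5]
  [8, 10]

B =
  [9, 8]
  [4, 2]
A ⊗ B =
  [6, 5]
  [14, 12]

Apply the min-plus product entry-by-entry:
  C[0][0] = min over k of (A[0][0] + B[0][0] = -3 + 9 = 6, A[0][1] + B[1][0] = 5 + 4 = 9) = 6 (attained at k = 0)
  C[0][1] = min over k of (A[0][0] + B[0][1] = -3 + 8 = 5, A[0][1] + B[1][1] = 5 + 2 = 7) = 5 (attained at k = 0)
  C[1][0] = min over k of (A[1][0] + B[0][0] = 8 + 9 = 17, A[1][1] + B[1][0] = 10 + 4 = 14) = 14 (attained at k = 1)
  C[1][1] = min over k of (A[1][0] + B[0][1] = 8 + 8 = 16, A[1][1] + B[1][1] = 10 + 2 = 12) = 12 (attained at k = 1)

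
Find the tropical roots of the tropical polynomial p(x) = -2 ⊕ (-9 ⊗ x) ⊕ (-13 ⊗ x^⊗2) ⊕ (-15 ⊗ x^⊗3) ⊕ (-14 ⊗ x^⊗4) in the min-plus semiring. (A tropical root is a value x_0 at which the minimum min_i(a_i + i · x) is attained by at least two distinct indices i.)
Roots: {-1, 2, 4, 7}

Each tropical root is a break point of the lower envelope of the lines y = a_i + i · x (there are 5 lines, with slopes 0, 1, ..., 4). Only the lines that attain the minimum somewhere contribute to roots; other lines are dominated. Here the surviving (envelope) indices are i = 4, i = 3, i = 2, i = 1, i = 0.
Intersections between consecutive envelope lines give the roots: for adjacent envelope indices i < j the intersection is x = (a_i − a_j) / (j − i). Reading off the sorted break points: {-1, 2, 4, 7}.
Verification: at each break x_0, at least two indices attain the minimum of min_i(a_i + i · x_0).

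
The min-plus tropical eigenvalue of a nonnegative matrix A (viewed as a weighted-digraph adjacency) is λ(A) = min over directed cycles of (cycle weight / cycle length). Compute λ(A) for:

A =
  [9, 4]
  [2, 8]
λ(A) = 3

Enumerate directed cycles and compute their means (weight / length). Sample:
  cycle 0 → 0: weight = 9, length = 1, mean = 9/1 ≈ 9.000
  cycle 1 → 1: weight = 8, length = 1, mean = 8/1 ≈ 8.000
  cycle 0 → 1 → 0: weight = 6, length = 2, mean = 6/2 ≈ 3.000
  cycle 1 → 0 → 1: weight = 6, length = 2, mean = 6/2 ≈ 3.000
Minimum mean = 3.000, attained e.g. along the cycle 0 → 1 → 0 with weight 6 and length 2. So λ(A) = 6/2 = 3.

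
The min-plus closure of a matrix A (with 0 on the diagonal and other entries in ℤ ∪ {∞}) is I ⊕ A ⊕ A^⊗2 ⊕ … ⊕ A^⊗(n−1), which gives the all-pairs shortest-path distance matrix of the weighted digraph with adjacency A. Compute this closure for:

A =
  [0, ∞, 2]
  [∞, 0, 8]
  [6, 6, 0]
Closure =
  [0, 8, 2]
  [14, 0, 8]
  [6, 6, 0]

This is the Floyd-Warshall all-pairs shortest-path computation. For each intermediate vertex k = 0, 1, …, 2, update dist[i][j] ← min(dist[i][j], dist[i][k] + dist[k][j]). The final matrix gives, for each (i, j), the minimum total weight of any directed path from i to j (possibly empty when i = j).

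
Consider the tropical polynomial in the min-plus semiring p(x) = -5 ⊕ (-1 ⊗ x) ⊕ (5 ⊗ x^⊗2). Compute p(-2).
p(-2) = -5

A tropical monomial a ⊗ x^⊗i evaluates to a + i · x. Evaluating each term at x = -2:
  Term 0 contributes -5 + 0 · -2 = -5
  Term 1 contributes -1 + 1 · -2 = -3
  Term 2 contributes 5 + 2 · -2 = 1
p(-2) = ⊕ of these = min[-5, -3, 1] = -5.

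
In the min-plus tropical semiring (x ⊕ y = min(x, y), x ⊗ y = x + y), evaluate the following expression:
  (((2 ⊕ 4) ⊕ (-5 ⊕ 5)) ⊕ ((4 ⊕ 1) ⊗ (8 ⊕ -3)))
(((2 ⊕ 4) ⊕ (-5 ⊕ 5)) ⊕ ((4 ⊕ 1) ⊗ (8 ⊕ -3))) = -5

Expand innermost to outermost. Recall ⊕ takes the minimum of its arguments and ⊗ takes their sum. Working out the expression (((2 ⊕ 4) ⊕ (-5 ⊕ 5)) ⊕ ((4 ⊕ 1) ⊗ (8 ⊕ -3))) gives -5.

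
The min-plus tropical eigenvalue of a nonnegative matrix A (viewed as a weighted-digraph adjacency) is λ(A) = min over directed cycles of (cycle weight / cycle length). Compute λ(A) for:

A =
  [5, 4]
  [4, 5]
λ(A) = 4

Enumerate directed cycles and compute their means (weight / length). Sample:
  cycle 0 → 0: weight = 5, length = 1, mean = 5/1 ≈ 5.000
  cycle 1 → 1: weight = 5, length = 1, mean = 5/1 ≈ 5.000
  cycle 0 → 1 → 0: weight = 8, length = 2, mean = 8/2 ≈ 4.000
  cycle 1 → 0 → 1: weight = 8, length = 2, mean = 8/2 ≈ 4.000
Minimum mean = 4.000, attained e.g. along the cycle 0 → 1 → 0 with weight 8 and length 2. So λ(A) = 8/2 = 4.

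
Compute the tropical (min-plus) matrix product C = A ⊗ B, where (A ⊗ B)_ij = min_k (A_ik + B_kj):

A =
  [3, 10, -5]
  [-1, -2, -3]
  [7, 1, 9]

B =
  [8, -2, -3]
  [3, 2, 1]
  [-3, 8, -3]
A ⊗ B =
  [-8, 1, -8]
  [-6, -3, -6]
  [4, 3, 2]

Apply the min-plus product entry-by-entry:
  C[0][0] = min over k of (A[0][0] + B[0][0] = 3 + 8 = 11, A[0][1] + B[1][0] = 10 + 3 = 13, A[0][2] + B[2][0] = -5 + -3 = -8) = -8 (attained at k = 2)
  C[0][1] = min over k of (A[0][0] + B[0][1] = 3 + -2 = 1, A[0][1] + B[1][1] = 10 + 2 = 12, A[0][2] + B[2][1] = -5 + 8 = 3) = 1 (attained at k = 0)
  C[0][2] = min over k of (A[0][0] + B[0][2] = 3 + -3 = 0, A[0][1] + B[1][2] = 10 + 1 = 11, A[0][2] + B[2][2] = -5 + -3 = -8) = -8 (attained at k = 2)
  C[1][0] = min over k of (A[1][0] + B[0][0] = -1 + 8 = 7, A[1][1] + B[1][0] = -2 + 3 = 1, A[1][2] + B[2][0] = -3 + -3 = -6) = -6 (attained at k = 2)
  C[1][1] = min over k of (A[1][0] + B[0][1] = -1 + -2 = -3, A[1][1] + B[1][1] = -2 + 2 = 0, A[1][2] + B[2][1] = -3 + 8 = 5) = -3 (attained at k = 0)
  C[1][2] = min over k of (A[1][0] + B[0][2] = -1 + -3 = -4, A[1][1] + B[1][2] = -2 + 1 = -1, A[1][2] + B[2][2] = -3 + -3 = -6) = -6 (attained at k = 2)
  C[2][0] = min over k of (A[2][0] + B[0][0] = 7 + 8 = 15, A[2][1] + B[1][0] = 1 + 3 = 4, A[2][2] + B[2][0] = 9 + -3 = 6) = 4 (attained at k = 1)
  C[2][1] = min over k of (A[2][0] + B[0][1] = 7 + -2 = 5, A[2][1] + B[1][1] = 1 + 2 = 3, A[2][2] + B[2][1] = 9 + 8 = 17) = 3 (attained at k = 1)
  C[2][2] = min over k of (A[2][0] + B[0][2] = 7 + -3 = 4, A[2][1] + B[1][2] = 1 + 1 = 2, A[2][2] + B[2][2] = 9 + -3 = 6) = 2 (attained at k = 1)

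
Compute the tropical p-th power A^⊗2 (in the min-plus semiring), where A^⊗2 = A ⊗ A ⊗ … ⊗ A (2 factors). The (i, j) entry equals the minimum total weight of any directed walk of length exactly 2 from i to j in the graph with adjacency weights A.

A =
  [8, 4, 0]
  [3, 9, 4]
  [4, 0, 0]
A^⊗2 =
  [4, 0, 0]
  [8, 4, 3]
  [3, 0, 0]

Each entry (A^⊗2)_ij equals the minimum over all length-2 walks i = v_0 → v_1 → … → v_2 = j of Σ_t A[v_t][v_{t+1}]. For example, for (i, j) = (0, 2) we minimise over 3 possible intermediate vertex sequences; the minimum is 0, attained along the walk 0 → 2 → 2.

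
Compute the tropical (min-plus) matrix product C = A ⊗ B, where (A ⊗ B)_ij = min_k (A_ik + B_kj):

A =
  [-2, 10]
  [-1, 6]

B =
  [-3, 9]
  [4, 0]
A ⊗ B =
  [-5, 7]
  [-4, 6]

Apply the min-plus product entry-by-entry:
  C[0][0] = min over k of (A[0][0] + B[0][0] = -2 + -3 = -5, A[0][1] + B[1][0] = 10 + 4 = 14) = -5 (attained at k = 0)
  C[0][1] = min over k of (A[0][0] + B[0][1] = -2 + 9 = 7, A[0][1] + B[1][1] = 10 + 0 = 10) = 7 (attained at k = 0)
  C[1][0] = min over k of (A[1][0] + B[0][0] = -1 + -3 = -4, A[1][1] + B[1][0] = 6 + 4 = 10) = -4 (attained at k = 0)
  C[1][1] = min over k of (A[1][0] + B[0][1] = -1 + 9 = 8, A[1][1] + B[1][1] = 6 + 0 = 6) = 6 (attained at k = 1)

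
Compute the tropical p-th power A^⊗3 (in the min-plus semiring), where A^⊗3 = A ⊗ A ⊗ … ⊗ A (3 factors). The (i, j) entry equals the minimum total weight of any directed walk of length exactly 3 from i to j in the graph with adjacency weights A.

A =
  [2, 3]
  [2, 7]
A^⊗3 =
  [6, 7]
  [6, 7]

Each entry (A^⊗3)_ij equals the minimum over all length-3 walks i = v_0 → v_1 → … → v_3 = j of Σ_t A[v_t][v_{t+1}]. For example, for (i, j) = (0, 1) we minimise over 4 possible intermediate vertex sequences; the minimum is 7, attained along the walk 0 → 0 → 0 → 1.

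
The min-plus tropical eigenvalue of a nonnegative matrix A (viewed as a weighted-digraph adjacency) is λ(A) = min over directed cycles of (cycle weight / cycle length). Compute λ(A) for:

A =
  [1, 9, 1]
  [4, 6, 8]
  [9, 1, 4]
λ(A) = 1

Enumerate directed cycles and compute their means (weight / length). Sample:
  cycle 0 → 0: weight = 1, length = 1, mean = 1/1 ≈ 1.000
  cycle 1 → 1: weight = 6, length = 1, mean = 6/1 ≈ 6.000
  cycle 2 → 2: weight = 4, length = 1, mean = 4/1 ≈ 4.000
  cycle 0 → 1 → 0: weight = 13, length = 2, mean = 13/2 ≈ 6.500
  cycle 0 → 2 → 0: weight = 10, length = 2, mean = 10/2 ≈ 5.000
  cycle 1 → 0 → 1: weight = 13, length = 2, mean = 13/2 ≈ 6.500
Minimum mean = 1.000, attained e.g. along the cycle 0 → 0 with weight 1 and length 1. So λ(A) = 1/1 = 1.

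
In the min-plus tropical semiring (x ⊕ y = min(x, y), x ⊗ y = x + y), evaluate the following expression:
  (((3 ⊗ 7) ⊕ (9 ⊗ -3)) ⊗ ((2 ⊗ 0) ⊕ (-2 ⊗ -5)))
(((3 ⊗ 7) ⊕ (9 ⊗ -3)) ⊗ ((2 ⊗ 0) ⊕ (-2 ⊗ -5))) = -1

Expand innermost to outermost. Recall ⊕ takes the minimum of its arguments and ⊗ takes their sum. Working out the expression (((3 ⊗ 7) ⊕ (9 ⊗ -3)) ⊗ ((2 ⊗ 0) ⊕ (-2 ⊗ -5))) gives -1.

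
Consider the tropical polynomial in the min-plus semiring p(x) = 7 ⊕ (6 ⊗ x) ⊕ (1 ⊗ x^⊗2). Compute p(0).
p(0) = 1

A tropical monomial a ⊗ x^⊗i evaluates to a + i · x. Evaluating each term at x = 0:
  Term 0 contributes 7 + 0 · 0 = 7
  Term 1 contributes 6 + 1 · 0 = 6
  Term 2 contributes 1 + 2 · 0 = 1
p(0) = ⊕ of these = min[7, 6, 1] = 1.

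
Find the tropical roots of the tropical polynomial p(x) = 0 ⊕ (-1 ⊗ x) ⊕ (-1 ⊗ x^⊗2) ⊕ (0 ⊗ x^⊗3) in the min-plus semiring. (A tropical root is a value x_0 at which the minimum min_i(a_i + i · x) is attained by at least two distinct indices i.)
Roots: {-1, 0, 1}

Each tropical root is a break point of the lower envelope of the lines y = a_i + i · x (there are 4 lines, with slopes 0, 1, ..., 3). Only the lines that attain the minimum somewhere contribute to roots; other lines are dominated. Here the surviving (envelope) indices are i = 3, i = 2, i = 1, i = 0.
Intersections between consecutive envelope lines give the roots: for adjacent envelope indices i < j the intersection is x = (a_i − a_j) / (j − i). Reading off the sorted break points: {-1, 0, 1}.
Verification: at each break x_0, at least two indices attain the minimum of min_i(a_i + i · x_0).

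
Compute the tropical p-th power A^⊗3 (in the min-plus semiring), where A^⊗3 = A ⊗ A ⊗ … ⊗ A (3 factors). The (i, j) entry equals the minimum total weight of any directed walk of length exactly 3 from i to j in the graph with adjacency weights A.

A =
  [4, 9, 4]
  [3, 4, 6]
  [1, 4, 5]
A^⊗3 =
  [9, 12, 9]
  [8, 11, 11]
  [6, 9, 9]

Each entry (A^⊗3)_ij equals the minimum over all length-3 walks i = v_0 → v_1 → … → v_3 = j of Σ_t A[v_t][v_{t+1}]. For example, for (i, j) = (0, 2) we minimise over 9 possible intermediate vertex sequences; the minimum is 9, attained along the walk 0 → 2 → 0 → 2.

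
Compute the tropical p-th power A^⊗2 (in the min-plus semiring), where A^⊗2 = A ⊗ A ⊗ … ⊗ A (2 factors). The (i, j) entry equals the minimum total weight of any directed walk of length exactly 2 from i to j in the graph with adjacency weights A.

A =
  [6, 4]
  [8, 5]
A^⊗2 =
  [12, 9]
  [13, 10]

Each entry (A^⊗2)_ij equals the minimum over all length-2 walks i = v_0 → v_1 → … → v_2 = j of Σ_t A[v_t][v_{t+1}]. For example, for (i, j) = (0, 1) we minimise over 2 possible intermediate vertex sequences; the minimum is 9, attained along the walk 0 → 1 → 1.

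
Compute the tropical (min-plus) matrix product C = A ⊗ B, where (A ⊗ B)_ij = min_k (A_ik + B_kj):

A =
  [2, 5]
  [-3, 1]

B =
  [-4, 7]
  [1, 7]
A ⊗ B =
  [-2, 9]
  [-7, 4]

Apply the min-plus product entry-by-entry:
  C[0][0] = min over k of (A[0][0] + B[0][0] = 2 + -4 = -2, A[0][1] + B[1][0] = 5 + 1 = 6) = -2 (attained at k = 0)
  C[0][1] = min over k of (A[0][0] + B[0][1] = 2 + 7 = 9, A[0][1] + B[1][1] = 5 + 7 = 12) = 9 (attained at k = 0)
  C[1][0] = min over k of (A[1][0] + B[0][0] = -3 + -4 = -7, A[1][1] + B[1][0] = 1 + 1 = 2) = -7 (attained at k = 0)
  C[1][1] = min over k of (A[1][0] + B[0][1] = -3 + 7 = 4, A[1][1] + B[1][1] = 1 + 7 = 8) = 4 (attained at k = 0)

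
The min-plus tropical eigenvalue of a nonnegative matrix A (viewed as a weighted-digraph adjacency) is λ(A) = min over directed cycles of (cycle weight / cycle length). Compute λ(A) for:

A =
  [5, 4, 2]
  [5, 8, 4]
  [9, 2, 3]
λ(A) = 3

Enumerate directed cycles and compute their means (weight / length). Sample:
  cycle 0 → 0: weight = 5, length = 1, mean = 5/1 ≈ 5.000
  cycle 1 → 1: weight = 8, length = 1, mean = 8/1 ≈ 8.000
  cycle 2 → 2: weight = 3, length = 1, mean = 3/1 ≈ 3.000
  cycle 0 → 1 → 0: weight = 9, length = 2, mean = 9/2 ≈ 4.500
  cycle 0 → 2 → 0: weight = 11, length = 2, mean = 11/2 ≈ 5.500
  cycle 1 → 0 → 1: weight = 9, length = 2, mean = 9/2 ≈ 4.500
Minimum mean = 3.000, attained e.g. along the cycle 2 → 2 with weight 3 and length 1. So λ(A) = 3/1 = 3.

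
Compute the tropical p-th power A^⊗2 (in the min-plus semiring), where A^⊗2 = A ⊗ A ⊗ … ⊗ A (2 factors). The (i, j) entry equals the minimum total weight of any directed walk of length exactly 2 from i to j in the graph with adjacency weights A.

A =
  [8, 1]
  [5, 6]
A^⊗2 =
  [6, 7]
  [11, 6]

Each entry (A^⊗2)_ij equals the minimum over all length-2 walks i = v_0 → v_1 → … → v_2 = j of Σ_t A[v_t][v_{t+1}]. For example, for (i, j) = (0, 1) we minimise over 2 possible intermediate vertex sequences; the minimum is 7, attained along the walk 0 → 1 → 1.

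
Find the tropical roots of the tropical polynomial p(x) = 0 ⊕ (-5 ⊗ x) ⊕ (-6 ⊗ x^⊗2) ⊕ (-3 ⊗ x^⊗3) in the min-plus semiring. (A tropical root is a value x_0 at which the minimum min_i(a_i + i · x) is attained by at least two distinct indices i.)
Roots: {-3, 1, 5}

Each tropical root is a break point of the lower envelope of the lines y = a_i + i · x (there are 4 lines, with slopes 0, 1, ..., 3). Only the lines that attain the minimum somewhere contribute to roots; other lines are dominated. Here the surviving (envelope) indices are i = 3, i = 2, i = 1, i = 0.
Intersections between consecutive envelope lines give the roots: for adjacent envelope indices i < j the intersection is x = (a_i − a_j) / (j − i). Reading off the sorted break points: {-3, 1, 5}.
Verification: at each break x_0, at least two indices attain the minimum of min_i(a_i + i · x_0).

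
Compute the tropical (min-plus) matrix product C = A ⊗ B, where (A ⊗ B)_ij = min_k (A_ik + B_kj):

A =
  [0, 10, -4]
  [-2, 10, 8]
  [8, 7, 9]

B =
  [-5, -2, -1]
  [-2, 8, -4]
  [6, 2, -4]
A ⊗ B =
  [-5, -2, -8]
  [-7, -4, -3]
  [3, 6, 3]

Apply the min-plus product entry-by-entry:
  C[0][0] = min over k of (A[0][0] + B[0][0] = 0 + -5 = -5, A[0][1] + B[1][0] = 10 + -2 = 8, A[0][2] + B[2][0] = -4 + 6 = 2) = -5 (attained at k = 0)
  C[0][1] = min over k of (A[0][0] + B[0][1] = 0 + -2 = -2, A[0][1] + B[1][1] = 10 + 8 = 18, A[0][2] + B[2][1] = -4 + 2 = -2) = -2 (attained at k = 0)
  C[0][2] = min over k of (A[0][0] + B[0][2] = 0 + -1 = -1, A[0][1] + B[1][2] = 10 + -4 = 6, A[0][2] + B[2][2] = -4 + -4 = -8) = -8 (attained at k = 2)
  C[1][0] = min over k of (A[1][0] + B[0][0] = -2 + -5 = -7, A[1][1] + B[1][0] = 10 + -2 = 8, A[1][2] + B[2][0] = 8 + 6 = 14) = -7 (attained at k = 0)
  C[1][1] = min over k of (A[1][0] + B[0][1] = -2 + -2 = -4, A[1][1] + B[1][1] = 10 + 8 = 18, A[1][2] + B[2][1] = 8 + 2 = 10) = -4 (attained at k = 0)
  C[1][2] = min over k of (A[1][0] + B[0][2] = -2 + -1 = -3, A[1][1] + B[1][2] = 10 + -4 = 6, A[1][2] + B[2][2] = 8 + -4 = 4) = -3 (attained at k = 0)
  C[2][0] = min over k of (A[2][0] + B[0][0] = 8 + -5 = 3, A[2][1] + B[1][0] = 7 + -2 = 5, A[2][2] + B[2][0] = 9 + 6 = 15) = 3 (attained at k = 0)
  C[2][1] = min over k of (A[2][0] + B[0][1] = 8 + -2 = 6, A[2][1] + B[1][1] = 7 + 8 = 15, A[2][2] + B[2][1] = 9 + 2 = 11) = 6 (attained at k = 0)
  C[2][2] = min over k of (A[2][0] + B[0][2] = 8 + -1 = 7, A[2][1] + B[1][2] = 7 + -4 = 3, A[2][2] + B[2][2] = 9 + -4 = 5) = 3 (attained at k = 1)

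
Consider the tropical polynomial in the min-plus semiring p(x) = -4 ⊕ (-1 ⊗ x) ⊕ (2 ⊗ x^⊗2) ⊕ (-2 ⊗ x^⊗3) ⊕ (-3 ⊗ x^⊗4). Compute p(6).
p(6) = -4

A tropical monomial a ⊗ x^⊗i evaluates to a + i · x. Evaluating each term at x = 6:
  Term 0 contributes -4 + 0 · 6 = -4
  Term 1 contributes -1 + 1 · 6 = 5
  Term 2 contributes 2 + 2 · 6 = 14
  Term 3 contributes -2 + 3 · 6 = 16
  Term 4 contributes -3 + 4 · 6 = 21
p(6) = ⊕ of these = min[-4, 5, 14, 16, 21] = -4.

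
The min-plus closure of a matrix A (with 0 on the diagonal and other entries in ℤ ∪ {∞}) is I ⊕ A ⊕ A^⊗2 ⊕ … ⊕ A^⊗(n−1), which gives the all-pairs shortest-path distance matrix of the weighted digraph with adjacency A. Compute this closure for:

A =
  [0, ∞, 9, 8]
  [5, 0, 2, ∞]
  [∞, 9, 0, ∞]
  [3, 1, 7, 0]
Closure =
  [0, 9, 9, 8]
  [5, 0, 2, 13]
  [14, 9, 0, 22]
  [3, 1, 3, 0]

This is the Floyd-Warshall all-pairs shortest-path computation. For each intermediate vertex k = 0, 1, …, 3, update dist[i][j] ← min(dist[i][j], dist[i][k] + dist[k][j]). The final matrix gives, for each (i, j), the minimum total weight of any directed path from i to j (possibly empty when i = j).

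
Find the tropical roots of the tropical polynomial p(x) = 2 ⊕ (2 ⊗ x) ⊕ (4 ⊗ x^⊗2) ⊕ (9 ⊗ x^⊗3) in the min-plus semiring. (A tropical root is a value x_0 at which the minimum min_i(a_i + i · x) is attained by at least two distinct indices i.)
Roots: {-5, -2, 0}

Each tropical root is a break point of the lower envelope of the lines y = a_i + i · x (there are 4 lines, with slopes 0, 1, ..., 3). Only the lines that attain the minimum somewhere contribute to roots; other lines are dominated. Here the surviving (envelope) indices are i = 3, i = 2, i = 1, i = 0.
Intersections between consecutive envelope lines give the roots: for adjacent envelope indices i < j the intersection is x = (a_i − a_j) / (j − i). Reading off the sorted break points: {-5, -2, 0}.
Verification: at each break x_0, at least two indices attain the minimum of min_i(a_i + i · x_0).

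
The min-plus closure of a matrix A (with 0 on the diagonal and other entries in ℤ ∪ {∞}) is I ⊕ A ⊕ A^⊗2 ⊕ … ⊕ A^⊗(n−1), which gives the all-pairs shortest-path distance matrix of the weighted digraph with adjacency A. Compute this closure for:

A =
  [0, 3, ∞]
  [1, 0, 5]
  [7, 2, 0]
Closure =
  [0, 3, 8]
  [1, 0, 5]
  [3, 2, 0]

This is the Floyd-Warshall all-pairs shortest-path computation. For each intermediate vertex k = 0, 1, …, 2, update dist[i][j] ← min(dist[i][j], dist[i][k] + dist[k][j]). The final matrix gives, for each (i, j), the minimum total weight of any directed path from i to j (possibly empty when i = j).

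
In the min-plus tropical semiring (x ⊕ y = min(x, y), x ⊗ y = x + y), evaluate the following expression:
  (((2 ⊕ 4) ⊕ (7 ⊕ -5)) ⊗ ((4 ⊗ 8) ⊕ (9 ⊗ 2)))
(((2 ⊕ 4) ⊕ (7 ⊕ -5)) ⊗ ((4 ⊗ 8) ⊕ (9 ⊗ 2))) = 6

Expand innermost to outermost. Recall ⊕ takes the minimum of its arguments and ⊗ takes their sum. Working out the expression (((2 ⊕ 4) ⊕ (7 ⊕ -5)) ⊗ ((4 ⊗ 8) ⊕ (9 ⊗ 2))) gives 6.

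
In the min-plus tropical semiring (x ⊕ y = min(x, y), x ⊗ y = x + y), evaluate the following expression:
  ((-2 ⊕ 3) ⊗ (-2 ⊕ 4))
((-2 ⊕ 3) ⊗ (-2 ⊕ 4)) = -4

Expand innermost to outermost. Recall ⊕ takes the minimum of its arguments and ⊗ takes their sum. Working out the expression ((-2 ⊕ 3) ⊗ (-2 ⊕ 4)) gives -4.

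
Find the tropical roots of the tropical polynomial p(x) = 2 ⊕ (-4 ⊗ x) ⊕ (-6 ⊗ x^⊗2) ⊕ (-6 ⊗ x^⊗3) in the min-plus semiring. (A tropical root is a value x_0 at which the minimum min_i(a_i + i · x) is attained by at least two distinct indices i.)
Roots: {0, 2, 6}

Each tropical root is a break point of the lower envelope of the lines y = a_i + i · x (there are 4 lines, with slopes 0, 1, ..., 3). Only the lines that attain the minimum somewhere contribute to roots; other lines are dominated. Here the surviving (envelope) indices are i = 3, i = 2, i = 1, i = 0.
Intersections between consecutive envelope lines give the roots: for adjacent envelope indices i < j the intersection is x = (a_i − a_j) / (j − i). Reading off the sorted break points: {0, 2, 6}.
Verification: at each break x_0, at least two indices attain the minimum of min_i(a_i + i · x_0).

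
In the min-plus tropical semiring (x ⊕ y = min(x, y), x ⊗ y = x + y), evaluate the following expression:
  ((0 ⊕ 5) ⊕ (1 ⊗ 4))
((0 ⊕ 5) ⊕ (1 ⊗ 4)) = 0

Expand innermost to outermost. Recall ⊕ takes the minimum of its arguments and ⊗ takes their sum. Working out the expression ((0 ⊕ 5) ⊕ (1 ⊗ 4)) gives 0.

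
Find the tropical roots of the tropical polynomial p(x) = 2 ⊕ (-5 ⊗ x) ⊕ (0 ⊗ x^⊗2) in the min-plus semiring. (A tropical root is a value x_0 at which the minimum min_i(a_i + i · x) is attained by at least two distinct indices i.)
Roots: {-5, 7}

Each tropical root is a break point of the lower envelope of the lines y = a_i + i · x (there are 3 lines, with slopes 0, 1, ..., 2). Only the lines that attain the minimum somewhere contribute to roots; other lines are dominated. Here the surviving (envelope) indices are i = 2, i = 1, i = 0.
Intersections between consecutive envelope lines give the roots: for adjacent envelope indices i < j the intersection is x = (a_i − a_j) / (j − i). Reading off the sorted break points: {-5, 7}.
Verification: at each break x_0, at least two indices attain the minimum of min_i(a_i + i · x_0).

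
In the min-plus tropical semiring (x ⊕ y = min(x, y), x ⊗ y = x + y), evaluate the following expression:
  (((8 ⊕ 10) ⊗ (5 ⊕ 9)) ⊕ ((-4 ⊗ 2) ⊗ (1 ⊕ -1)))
(((8 ⊕ 10) ⊗ (5 ⊕ 9)) ⊕ ((-4 ⊗ 2) ⊗ (1 ⊕ -1))) = -3

Expand innermost to outermost. Recall ⊕ takes the minimum of its arguments and ⊗ takes their sum. Working out the expression (((8 ⊕ 10) ⊗ (5 ⊕ 9)) ⊕ ((-4 ⊗ 2) ⊗ (1 ⊕ -1))) gives -3.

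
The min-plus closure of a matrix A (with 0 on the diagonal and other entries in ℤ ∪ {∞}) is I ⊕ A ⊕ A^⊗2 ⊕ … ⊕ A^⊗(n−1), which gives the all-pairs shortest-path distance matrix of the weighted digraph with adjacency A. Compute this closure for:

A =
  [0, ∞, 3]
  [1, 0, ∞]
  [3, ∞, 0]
Closure =
  [0, ∞, 3]
  [1, 0, 4]
  [3, ∞, 0]

This is the Floyd-Warshall all-pairs shortest-path computation. For each intermediate vertex k = 0, 1, …, 2, update dist[i][j] ← min(dist[i][j], dist[i][k] + dist[k][j]). The final matrix gives, for each (i, j), the minimum total weight of any directed path from i to j (possibly empty when i = j).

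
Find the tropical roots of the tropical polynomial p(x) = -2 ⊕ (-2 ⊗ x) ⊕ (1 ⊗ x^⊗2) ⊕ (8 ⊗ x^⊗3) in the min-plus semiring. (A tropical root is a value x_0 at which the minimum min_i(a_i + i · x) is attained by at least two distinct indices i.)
Roots: {-7, -3, 0}

Each tropical root is a break point of the lower envelope of the lines y = a_i + i · x (there are 4 lines, with slopes 0, 1, ..., 3). Only the lines that attain the minimum somewhere contribute to roots; other lines are dominated. Here the surviving (envelope) indices are i = 3, i = 2, i = 1, i = 0.
Intersections between consecutive envelope lines give the roots: for adjacent envelope indices i < j the intersection is x = (a_i − a_j) / (j − i). Reading off the sorted break points: {-7, -3, 0}.
Verification: at each break x_0, at least two indices attain the minimum of min_i(a_i + i · x_0).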